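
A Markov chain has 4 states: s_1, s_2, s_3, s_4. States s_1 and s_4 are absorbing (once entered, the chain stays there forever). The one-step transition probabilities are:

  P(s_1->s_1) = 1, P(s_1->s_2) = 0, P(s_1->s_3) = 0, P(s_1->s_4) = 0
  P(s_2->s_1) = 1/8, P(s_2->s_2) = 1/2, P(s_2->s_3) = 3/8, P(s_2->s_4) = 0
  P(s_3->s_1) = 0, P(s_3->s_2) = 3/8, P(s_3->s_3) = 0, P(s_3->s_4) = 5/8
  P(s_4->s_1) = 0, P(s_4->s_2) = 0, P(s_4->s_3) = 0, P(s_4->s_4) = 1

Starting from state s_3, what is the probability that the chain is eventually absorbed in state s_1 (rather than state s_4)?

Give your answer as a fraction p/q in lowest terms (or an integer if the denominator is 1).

Answer: 3/23

Derivation:
Let a_i = P(absorbed in s_1 | start in state i).
Boundary conditions: a_s_1 = 1, a_s_4 = 0.
For each transient state i, a_i = sum_j P(i->j) * a_j:
  a_s_2 = 1/8*a_s_1 + 1/2*a_s_2 + 3/8*a_s_3 + 0*a_s_4
  a_s_3 = 0*a_s_1 + 3/8*a_s_2 + 0*a_s_3 + 5/8*a_s_4

Substituting a_s_1 = 1 and a_s_4 = 0, rearrange to (I - Q) a = r where r[i] = P(i -> s_1):
  [1/2, -3/8] . (a_s_2, a_s_3) = 1/8
  [-3/8, 1] . (a_s_2, a_s_3) = 0

Solving yields:
  a_s_2 = 8/23
  a_s_3 = 3/23

Starting state is s_3, so the absorption probability is a_s_3 = 3/23.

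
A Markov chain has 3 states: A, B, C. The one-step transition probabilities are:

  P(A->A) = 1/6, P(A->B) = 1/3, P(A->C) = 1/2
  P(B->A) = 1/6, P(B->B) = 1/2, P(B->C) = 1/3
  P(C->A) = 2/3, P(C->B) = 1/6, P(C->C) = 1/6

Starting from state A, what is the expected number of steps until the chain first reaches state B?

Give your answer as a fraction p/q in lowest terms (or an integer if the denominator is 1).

Let h_i = expected steps to first reach B from state i.
Boundary: h_B = 0.
First-step equations for the other states:
  h_A = 1 + 1/6*h_A + 1/3*h_B + 1/2*h_C
  h_C = 1 + 2/3*h_A + 1/6*h_B + 1/6*h_C

Substituting h_B = 0 and rearranging gives the linear system (I - Q) h = 1:
  [5/6, -1/2] . (h_A, h_C) = 1
  [-2/3, 5/6] . (h_A, h_C) = 1

Solving yields:
  h_A = 48/13
  h_C = 54/13

Starting state is A, so the expected hitting time is h_A = 48/13.

Answer: 48/13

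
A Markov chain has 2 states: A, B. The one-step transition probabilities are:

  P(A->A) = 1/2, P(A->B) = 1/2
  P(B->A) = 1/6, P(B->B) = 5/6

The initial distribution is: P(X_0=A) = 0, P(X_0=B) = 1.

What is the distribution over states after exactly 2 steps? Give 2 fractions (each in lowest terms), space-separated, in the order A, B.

Propagating the distribution step by step (d_{t+1} = d_t * P):
d_0 = (A=0, B=1)
  d_1[A] = 0*1/2 + 1*1/6 = 1/6
  d_1[B] = 0*1/2 + 1*5/6 = 5/6
d_1 = (A=1/6, B=5/6)
  d_2[A] = 1/6*1/2 + 5/6*1/6 = 2/9
  d_2[B] = 1/6*1/2 + 5/6*5/6 = 7/9
d_2 = (A=2/9, B=7/9)

Answer: 2/9 7/9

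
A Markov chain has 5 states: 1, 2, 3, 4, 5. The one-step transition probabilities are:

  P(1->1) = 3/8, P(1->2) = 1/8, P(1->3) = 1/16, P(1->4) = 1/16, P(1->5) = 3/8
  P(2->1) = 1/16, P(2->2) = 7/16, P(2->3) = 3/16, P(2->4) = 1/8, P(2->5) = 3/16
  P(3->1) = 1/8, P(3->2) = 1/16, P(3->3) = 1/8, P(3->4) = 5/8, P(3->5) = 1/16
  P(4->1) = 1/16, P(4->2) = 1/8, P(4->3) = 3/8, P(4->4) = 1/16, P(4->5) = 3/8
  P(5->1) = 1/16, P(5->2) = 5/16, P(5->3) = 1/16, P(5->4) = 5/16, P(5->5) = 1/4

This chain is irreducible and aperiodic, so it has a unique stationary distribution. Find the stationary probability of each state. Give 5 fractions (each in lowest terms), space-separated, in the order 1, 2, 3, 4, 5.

The stationary distribution satisfies pi = pi * P, i.e.:
  pi_1 = 3/8*pi_1 + 1/16*pi_2 + 1/8*pi_3 + 1/16*pi_4 + 1/16*pi_5
  pi_2 = 1/8*pi_1 + 7/16*pi_2 + 1/16*pi_3 + 1/8*pi_4 + 5/16*pi_5
  pi_3 = 1/16*pi_1 + 3/16*pi_2 + 1/8*pi_3 + 3/8*pi_4 + 1/16*pi_5
  pi_4 = 1/16*pi_1 + 1/8*pi_2 + 5/8*pi_3 + 1/16*pi_4 + 5/16*pi_5
  pi_5 = 3/8*pi_1 + 3/16*pi_2 + 1/16*pi_3 + 3/8*pi_4 + 1/4*pi_5
with normalization: pi_1 + pi_2 + pi_3 + pi_4 + pi_5 = 1.

Using the first 4 balance equations plus normalization, the linear system A*pi = b is:
  [-5/8, 1/16, 1/8, 1/16, 1/16] . pi = 0
  [1/8, -9/16, 1/16, 1/8, 5/16] . pi = 0
  [1/16, 3/16, -7/8, 3/8, 1/16] . pi = 0
  [1/16, 1/8, 5/8, -15/16, 5/16] . pi = 0
  [1, 1, 1, 1, 1] . pi = 1

Solving yields:
  pi_1 = 4561/42626
  pi_2 = 9917/42626
  pi_3 = 7545/42626
  pi_4 = 10143/42626
  pi_5 = 5230/21313

Verification (pi * P):
  4561/42626*3/8 + 9917/42626*1/16 + 7545/42626*1/8 + 10143/42626*1/16 + 5230/21313*1/16 = 4561/42626 = pi_1  (ok)
  4561/42626*1/8 + 9917/42626*7/16 + 7545/42626*1/16 + 10143/42626*1/8 + 5230/21313*5/16 = 9917/42626 = pi_2  (ok)
  4561/42626*1/16 + 9917/42626*3/16 + 7545/42626*1/8 + 10143/42626*3/8 + 5230/21313*1/16 = 7545/42626 = pi_3  (ok)
  4561/42626*1/16 + 9917/42626*1/8 + 7545/42626*5/8 + 10143/42626*1/16 + 5230/21313*5/16 = 10143/42626 = pi_4  (ok)
  4561/42626*3/8 + 9917/42626*3/16 + 7545/42626*1/16 + 10143/42626*3/8 + 5230/21313*1/4 = 5230/21313 = pi_5  (ok)

Answer: 4561/42626 9917/42626 7545/42626 10143/42626 5230/21313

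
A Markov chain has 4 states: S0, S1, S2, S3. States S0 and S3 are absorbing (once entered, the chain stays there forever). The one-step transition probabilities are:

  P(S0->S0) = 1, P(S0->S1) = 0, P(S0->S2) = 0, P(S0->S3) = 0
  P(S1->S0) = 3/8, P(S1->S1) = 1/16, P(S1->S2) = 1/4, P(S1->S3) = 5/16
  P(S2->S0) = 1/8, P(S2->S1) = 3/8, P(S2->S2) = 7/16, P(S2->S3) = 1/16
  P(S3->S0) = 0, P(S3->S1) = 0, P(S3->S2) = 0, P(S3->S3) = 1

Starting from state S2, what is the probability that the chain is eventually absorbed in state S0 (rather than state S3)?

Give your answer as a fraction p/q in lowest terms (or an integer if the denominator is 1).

Let a_i = P(absorbed in S0 | start in state i).
Boundary conditions: a_S0 = 1, a_S3 = 0.
For each transient state i, a_i = sum_j P(i->j) * a_j:
  a_S1 = 3/8*a_S0 + 1/16*a_S1 + 1/4*a_S2 + 5/16*a_S3
  a_S2 = 1/8*a_S0 + 3/8*a_S1 + 7/16*a_S2 + 1/16*a_S3

Substituting a_S0 = 1 and a_S3 = 0, rearrange to (I - Q) a = r where r[i] = P(i -> S0):
  [15/16, -1/4] . (a_S1, a_S2) = 3/8
  [-3/8, 9/16] . (a_S1, a_S2) = 1/8

Solving yields:
  a_S1 = 62/111
  a_S2 = 22/37

Starting state is S2, so the absorption probability is a_S2 = 22/37.

Answer: 22/37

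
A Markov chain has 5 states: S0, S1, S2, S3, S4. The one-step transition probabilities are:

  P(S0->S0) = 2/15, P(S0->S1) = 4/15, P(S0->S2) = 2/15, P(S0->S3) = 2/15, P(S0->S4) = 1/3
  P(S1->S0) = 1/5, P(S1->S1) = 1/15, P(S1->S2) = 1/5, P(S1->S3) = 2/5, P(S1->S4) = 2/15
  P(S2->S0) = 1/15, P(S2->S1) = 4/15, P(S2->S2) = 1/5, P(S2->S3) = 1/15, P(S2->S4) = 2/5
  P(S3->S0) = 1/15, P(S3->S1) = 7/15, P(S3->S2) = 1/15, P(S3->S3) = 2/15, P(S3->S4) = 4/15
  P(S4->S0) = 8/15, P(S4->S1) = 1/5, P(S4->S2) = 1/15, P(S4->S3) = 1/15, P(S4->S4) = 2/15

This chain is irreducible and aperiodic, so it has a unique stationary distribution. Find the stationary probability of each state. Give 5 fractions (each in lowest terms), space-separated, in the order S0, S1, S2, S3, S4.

Answer: 14285/63967 15214/63967 8360/63967 11023/63967 15085/63967

Derivation:
The stationary distribution satisfies pi = pi * P, i.e.:
  pi_S0 = 2/15*pi_S0 + 1/5*pi_S1 + 1/15*pi_S2 + 1/15*pi_S3 + 8/15*pi_S4
  pi_S1 = 4/15*pi_S0 + 1/15*pi_S1 + 4/15*pi_S2 + 7/15*pi_S3 + 1/5*pi_S4
  pi_S2 = 2/15*pi_S0 + 1/5*pi_S1 + 1/5*pi_S2 + 1/15*pi_S3 + 1/15*pi_S4
  pi_S3 = 2/15*pi_S0 + 2/5*pi_S1 + 1/15*pi_S2 + 2/15*pi_S3 + 1/15*pi_S4
  pi_S4 = 1/3*pi_S0 + 2/15*pi_S1 + 2/5*pi_S2 + 4/15*pi_S3 + 2/15*pi_S4
with normalization: pi_S0 + pi_S1 + pi_S2 + pi_S3 + pi_S4 = 1.

Using the first 4 balance equations plus normalization, the linear system A*pi = b is:
  [-13/15, 1/5, 1/15, 1/15, 8/15] . pi = 0
  [4/15, -14/15, 4/15, 7/15, 1/5] . pi = 0
  [2/15, 1/5, -4/5, 1/15, 1/15] . pi = 0
  [2/15, 2/5, 1/15, -13/15, 1/15] . pi = 0
  [1, 1, 1, 1, 1] . pi = 1

Solving yields:
  pi_S0 = 14285/63967
  pi_S1 = 15214/63967
  pi_S2 = 8360/63967
  pi_S3 = 11023/63967
  pi_S4 = 15085/63967

Verification (pi * P):
  14285/63967*2/15 + 15214/63967*1/5 + 8360/63967*1/15 + 11023/63967*1/15 + 15085/63967*8/15 = 14285/63967 = pi_S0  (ok)
  14285/63967*4/15 + 15214/63967*1/15 + 8360/63967*4/15 + 11023/63967*7/15 + 15085/63967*1/5 = 15214/63967 = pi_S1  (ok)
  14285/63967*2/15 + 15214/63967*1/5 + 8360/63967*1/5 + 11023/63967*1/15 + 15085/63967*1/15 = 8360/63967 = pi_S2  (ok)
  14285/63967*2/15 + 15214/63967*2/5 + 8360/63967*1/15 + 11023/63967*2/15 + 15085/63967*1/15 = 11023/63967 = pi_S3  (ok)
  14285/63967*1/3 + 15214/63967*2/15 + 8360/63967*2/5 + 11023/63967*4/15 + 15085/63967*2/15 = 15085/63967 = pi_S4  (ok)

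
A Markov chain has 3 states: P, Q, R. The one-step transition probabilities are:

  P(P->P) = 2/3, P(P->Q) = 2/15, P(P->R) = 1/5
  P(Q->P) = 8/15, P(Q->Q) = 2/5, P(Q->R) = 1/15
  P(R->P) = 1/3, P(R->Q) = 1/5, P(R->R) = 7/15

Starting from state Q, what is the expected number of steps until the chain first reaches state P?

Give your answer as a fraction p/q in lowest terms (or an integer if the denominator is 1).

Let h_i = expected steps to first reach P from state i.
Boundary: h_P = 0.
First-step equations for the other states:
  h_Q = 1 + 8/15*h_P + 2/5*h_Q + 1/15*h_R
  h_R = 1 + 1/3*h_P + 1/5*h_Q + 7/15*h_R

Substituting h_P = 0 and rearranging gives the linear system (I - Q) h = 1:
  [3/5, -1/15] . (h_Q, h_R) = 1
  [-1/5, 8/15] . (h_Q, h_R) = 1

Solving yields:
  h_Q = 45/23
  h_R = 60/23

Starting state is Q, so the expected hitting time is h_Q = 45/23.

Answer: 45/23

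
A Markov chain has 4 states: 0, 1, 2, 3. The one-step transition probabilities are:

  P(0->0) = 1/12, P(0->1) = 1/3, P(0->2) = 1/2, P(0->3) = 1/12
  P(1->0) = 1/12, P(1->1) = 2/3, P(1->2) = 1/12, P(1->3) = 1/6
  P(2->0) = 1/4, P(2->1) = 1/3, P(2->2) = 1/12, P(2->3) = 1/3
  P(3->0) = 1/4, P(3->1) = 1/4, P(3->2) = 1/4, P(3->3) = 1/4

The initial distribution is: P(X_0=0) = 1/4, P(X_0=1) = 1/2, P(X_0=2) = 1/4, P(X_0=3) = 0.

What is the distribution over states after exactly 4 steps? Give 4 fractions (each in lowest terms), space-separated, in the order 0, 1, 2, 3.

Answer: 2021/13824 4387/9216 1223/6912 617/3072

Derivation:
Propagating the distribution step by step (d_{t+1} = d_t * P):
d_0 = (0=1/4, 1=1/2, 2=1/4, 3=0)
  d_1[0] = 1/4*1/12 + 1/2*1/12 + 1/4*1/4 + 0*1/4 = 1/8
  d_1[1] = 1/4*1/3 + 1/2*2/3 + 1/4*1/3 + 0*1/4 = 1/2
  d_1[2] = 1/4*1/2 + 1/2*1/12 + 1/4*1/12 + 0*1/4 = 3/16
  d_1[3] = 1/4*1/12 + 1/2*1/6 + 1/4*1/3 + 0*1/4 = 3/16
d_1 = (0=1/8, 1=1/2, 2=3/16, 3=3/16)
  d_2[0] = 1/8*1/12 + 1/2*1/12 + 3/16*1/4 + 3/16*1/4 = 7/48
  d_2[1] = 1/8*1/3 + 1/2*2/3 + 3/16*1/3 + 3/16*1/4 = 31/64
  d_2[2] = 1/8*1/2 + 1/2*1/12 + 3/16*1/12 + 3/16*1/4 = 1/6
  d_2[3] = 1/8*1/12 + 1/2*1/6 + 3/16*1/3 + 3/16*1/4 = 13/64
d_2 = (0=7/48, 1=31/64, 2=1/6, 3=13/64)
  d_3[0] = 7/48*1/12 + 31/64*1/12 + 1/6*1/4 + 13/64*1/4 = 167/1152
  d_3[1] = 7/48*1/3 + 31/64*2/3 + 1/6*1/3 + 13/64*1/4 = 367/768
  d_3[2] = 7/48*1/2 + 31/64*1/12 + 1/6*1/12 + 13/64*1/4 = 205/1152
  d_3[3] = 7/48*1/12 + 31/64*1/6 + 1/6*1/3 + 13/64*1/4 = 51/256
d_3 = (0=167/1152, 1=367/768, 2=205/1152, 3=51/256)
  d_4[0] = 167/1152*1/12 + 367/768*1/12 + 205/1152*1/4 + 51/256*1/4 = 2021/13824
  d_4[1] = 167/1152*1/3 + 367/768*2/3 + 205/1152*1/3 + 51/256*1/4 = 4387/9216
  d_4[2] = 167/1152*1/2 + 367/768*1/12 + 205/1152*1/12 + 51/256*1/4 = 1223/6912
  d_4[3] = 167/1152*1/12 + 367/768*1/6 + 205/1152*1/3 + 51/256*1/4 = 617/3072
d_4 = (0=2021/13824, 1=4387/9216, 2=1223/6912, 3=617/3072)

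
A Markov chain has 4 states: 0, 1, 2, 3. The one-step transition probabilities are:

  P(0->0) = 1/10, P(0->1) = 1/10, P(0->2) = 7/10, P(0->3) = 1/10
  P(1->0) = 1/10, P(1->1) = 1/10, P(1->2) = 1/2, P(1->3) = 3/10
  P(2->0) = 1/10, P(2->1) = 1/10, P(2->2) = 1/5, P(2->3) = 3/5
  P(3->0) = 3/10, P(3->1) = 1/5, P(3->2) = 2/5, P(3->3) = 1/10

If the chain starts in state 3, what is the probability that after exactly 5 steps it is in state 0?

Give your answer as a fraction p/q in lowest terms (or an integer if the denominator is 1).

Answer: 8073/50000

Derivation:
Computing P^5 by repeated multiplication:
P^1 =
  0: [1/10, 1/10, 7/10, 1/10]
  1: [1/10, 1/10, 1/2, 3/10]
  2: [1/10, 1/10, 1/5, 3/5]
  3: [3/10, 1/5, 2/5, 1/10]
P^2 =
  0: [3/25, 11/100, 3/10, 47/100]
  1: [4/25, 13/100, 17/50, 37/100]
  2: [11/50, 4/25, 2/5, 11/50]
  3: [3/25, 11/100, 43/100, 17/50]
P^3 =
  0: [97/500, 147/1000, 387/1000, 34/125]
  1: [87/500, 137/1000, 393/1000, 37/125]
  2: [18/125, 61/500, 201/500, 83/250]
  3: [21/125, 67/500, 361/1000, 337/1000]
P^4 =
  0: [193/1250, 159/1250, 791/2000, 3229/10000]
  1: [199/1250, 81/625, 3873/10000, 3239/10000]
  2: [104/625, 333/2500, 3/8, 1627/5000]
  3: [837/5000, 1337/10000, 979/2500, 3073/10000]
P^5 =
  0: [8229/50000, 13229/100000, 18997/50000, 32319/100000]
  1: [8239/50000, 13239/100000, 19163/50000, 31957/100000]
  2: [4127/25000, 6627/50000, 4853/12500, 15707/50000]
  3: [8073/50000, 13073/100000, 38527/100000, 16127/50000]

(P^5)[3 -> 0] = 8073/50000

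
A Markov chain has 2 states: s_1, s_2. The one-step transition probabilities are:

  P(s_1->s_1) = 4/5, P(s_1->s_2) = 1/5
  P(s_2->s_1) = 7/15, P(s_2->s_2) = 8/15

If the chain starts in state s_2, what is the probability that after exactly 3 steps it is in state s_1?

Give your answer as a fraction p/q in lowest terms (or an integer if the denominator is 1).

Computing P^3 by repeated multiplication:
P^1 =
  s_1: [4/5, 1/5]
  s_2: [7/15, 8/15]
P^2 =
  s_1: [11/15, 4/15]
  s_2: [28/45, 17/45]
P^3 =
  s_1: [32/45, 13/45]
  s_2: [91/135, 44/135]

(P^3)[s_2 -> s_1] = 91/135

Answer: 91/135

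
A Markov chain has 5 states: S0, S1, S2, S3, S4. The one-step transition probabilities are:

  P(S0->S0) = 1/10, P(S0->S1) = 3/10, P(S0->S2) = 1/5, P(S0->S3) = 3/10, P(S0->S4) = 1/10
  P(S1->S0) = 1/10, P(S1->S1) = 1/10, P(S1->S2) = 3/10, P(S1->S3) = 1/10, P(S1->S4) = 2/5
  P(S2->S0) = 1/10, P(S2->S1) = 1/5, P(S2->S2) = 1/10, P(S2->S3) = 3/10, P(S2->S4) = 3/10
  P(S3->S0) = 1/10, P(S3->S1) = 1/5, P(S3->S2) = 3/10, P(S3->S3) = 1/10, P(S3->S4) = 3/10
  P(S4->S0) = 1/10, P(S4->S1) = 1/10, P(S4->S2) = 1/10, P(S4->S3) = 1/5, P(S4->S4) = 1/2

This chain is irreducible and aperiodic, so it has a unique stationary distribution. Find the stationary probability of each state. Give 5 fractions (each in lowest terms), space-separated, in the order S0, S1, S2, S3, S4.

The stationary distribution satisfies pi = pi * P, i.e.:
  pi_S0 = 1/10*pi_S0 + 1/10*pi_S1 + 1/10*pi_S2 + 1/10*pi_S3 + 1/10*pi_S4
  pi_S1 = 3/10*pi_S0 + 1/10*pi_S1 + 1/5*pi_S2 + 1/5*pi_S3 + 1/10*pi_S4
  pi_S2 = 1/5*pi_S0 + 3/10*pi_S1 + 1/10*pi_S2 + 3/10*pi_S3 + 1/10*pi_S4
  pi_S3 = 3/10*pi_S0 + 1/10*pi_S1 + 3/10*pi_S2 + 1/10*pi_S3 + 1/5*pi_S4
  pi_S4 = 1/10*pi_S0 + 2/5*pi_S1 + 3/10*pi_S2 + 3/10*pi_S3 + 1/2*pi_S4
with normalization: pi_S0 + pi_S1 + pi_S2 + pi_S3 + pi_S4 = 1.

Using the first 4 balance equations plus normalization, the linear system A*pi = b is:
  [-9/10, 1/10, 1/10, 1/10, 1/10] . pi = 0
  [3/10, -9/10, 1/5, 1/5, 1/10] . pi = 0
  [1/5, 3/10, -9/10, 3/10, 1/10] . pi = 0
  [3/10, 1/10, 3/10, -9/10, 1/5] . pi = 0
  [1, 1, 1, 1, 1] . pi = 1

Solving yields:
  pi_S0 = 1/10
  pi_S1 = 14/89
  pi_S2 = 641/3560
  pi_S3 = 687/3560
  pi_S4 = 329/890

Verification (pi * P):
  1/10*1/10 + 14/89*1/10 + 641/3560*1/10 + 687/3560*1/10 + 329/890*1/10 = 1/10 = pi_S0  (ok)
  1/10*3/10 + 14/89*1/10 + 641/3560*1/5 + 687/3560*1/5 + 329/890*1/10 = 14/89 = pi_S1  (ok)
  1/10*1/5 + 14/89*3/10 + 641/3560*1/10 + 687/3560*3/10 + 329/890*1/10 = 641/3560 = pi_S2  (ok)
  1/10*3/10 + 14/89*1/10 + 641/3560*3/10 + 687/3560*1/10 + 329/890*1/5 = 687/3560 = pi_S3  (ok)
  1/10*1/10 + 14/89*2/5 + 641/3560*3/10 + 687/3560*3/10 + 329/890*1/2 = 329/890 = pi_S4  (ok)

Answer: 1/10 14/89 641/3560 687/3560 329/890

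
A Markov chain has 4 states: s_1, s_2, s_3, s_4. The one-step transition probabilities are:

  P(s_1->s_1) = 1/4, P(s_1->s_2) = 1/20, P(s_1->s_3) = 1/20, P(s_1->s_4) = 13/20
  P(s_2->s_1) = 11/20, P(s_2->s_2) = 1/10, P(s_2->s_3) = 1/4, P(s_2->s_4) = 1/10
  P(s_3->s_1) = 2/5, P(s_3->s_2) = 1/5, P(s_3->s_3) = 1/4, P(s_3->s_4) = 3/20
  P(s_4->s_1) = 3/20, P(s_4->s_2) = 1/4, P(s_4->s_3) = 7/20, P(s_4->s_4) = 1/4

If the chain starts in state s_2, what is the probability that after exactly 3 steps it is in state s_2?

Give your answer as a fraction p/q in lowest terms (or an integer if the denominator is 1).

Answer: 1313/8000

Derivation:
Computing P^3 by repeated multiplication:
P^1 =
  s_1: [1/4, 1/20, 1/20, 13/20]
  s_2: [11/20, 1/10, 1/4, 1/10]
  s_3: [2/5, 1/5, 1/4, 3/20]
  s_4: [3/20, 1/4, 7/20, 1/4]
P^2 =
  s_1: [83/400, 19/100, 53/200, 27/80]
  s_2: [123/400, 9/80, 3/20, 43/100]
  s_3: [133/400, 51/400, 37/200, 71/200]
  s_4: [141/400, 33/200, 49/200, 19/80]
P^3 =
  s_1: [313/1000, 667/4000, 969/4000, 139/500]
  s_2: [1053/4000, 1313/8000, 463/2000, 2729/8000]
  s_3: [561/2000, 1241/8000, 219/1000, 2763/8000]
  s_4: [5/16, 57/400, 813/4000, 1367/4000]

(P^3)[s_2 -> s_2] = 1313/8000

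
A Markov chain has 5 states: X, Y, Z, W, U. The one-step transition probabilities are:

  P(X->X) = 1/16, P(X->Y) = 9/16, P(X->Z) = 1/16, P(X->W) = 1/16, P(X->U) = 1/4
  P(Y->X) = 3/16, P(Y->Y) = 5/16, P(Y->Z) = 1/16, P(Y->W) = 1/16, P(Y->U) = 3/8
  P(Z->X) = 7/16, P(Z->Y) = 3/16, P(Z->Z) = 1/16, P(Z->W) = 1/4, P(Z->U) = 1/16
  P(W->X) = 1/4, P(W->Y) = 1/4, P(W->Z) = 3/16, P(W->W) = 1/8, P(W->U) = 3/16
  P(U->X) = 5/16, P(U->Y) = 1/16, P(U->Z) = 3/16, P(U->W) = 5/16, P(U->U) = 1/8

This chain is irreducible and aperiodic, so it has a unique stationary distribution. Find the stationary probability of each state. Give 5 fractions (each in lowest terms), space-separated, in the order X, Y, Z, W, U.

The stationary distribution satisfies pi = pi * P, i.e.:
  pi_X = 1/16*pi_X + 3/16*pi_Y + 7/16*pi_Z + 1/4*pi_W + 5/16*pi_U
  pi_Y = 9/16*pi_X + 5/16*pi_Y + 3/16*pi_Z + 1/4*pi_W + 1/16*pi_U
  pi_Z = 1/16*pi_X + 1/16*pi_Y + 1/16*pi_Z + 3/16*pi_W + 3/16*pi_U
  pi_W = 1/16*pi_X + 1/16*pi_Y + 1/4*pi_Z + 1/8*pi_W + 5/16*pi_U
  pi_U = 1/4*pi_X + 3/8*pi_Y + 1/16*pi_Z + 3/16*pi_W + 1/8*pi_U
with normalization: pi_X + pi_Y + pi_Z + pi_W + pi_U = 1.

Using the first 4 balance equations plus normalization, the linear system A*pi = b is:
  [-15/16, 3/16, 7/16, 1/4, 5/16] . pi = 0
  [9/16, -11/16, 3/16, 1/4, 1/16] . pi = 0
  [1/16, 1/16, -15/16, 3/16, 3/16] . pi = 0
  [1/16, 1/16, 1/4, -7/8, 5/16] . pi = 0
  [1, 1, 1, 1, 1] . pi = 1

Solving yields:
  pi_X = 695/3094
  pi_Y = 319/1105
  pi_Z = 848/7735
  pi_W = 33/221
  pi_U = 271/1190

Verification (pi * P):
  695/3094*1/16 + 319/1105*3/16 + 848/7735*7/16 + 33/221*1/4 + 271/1190*5/16 = 695/3094 = pi_X  (ok)
  695/3094*9/16 + 319/1105*5/16 + 848/7735*3/16 + 33/221*1/4 + 271/1190*1/16 = 319/1105 = pi_Y  (ok)
  695/3094*1/16 + 319/1105*1/16 + 848/7735*1/16 + 33/221*3/16 + 271/1190*3/16 = 848/7735 = pi_Z  (ok)
  695/3094*1/16 + 319/1105*1/16 + 848/7735*1/4 + 33/221*1/8 + 271/1190*5/16 = 33/221 = pi_W  (ok)
  695/3094*1/4 + 319/1105*3/8 + 848/7735*1/16 + 33/221*3/16 + 271/1190*1/8 = 271/1190 = pi_U  (ok)

Answer: 695/3094 319/1105 848/7735 33/221 271/1190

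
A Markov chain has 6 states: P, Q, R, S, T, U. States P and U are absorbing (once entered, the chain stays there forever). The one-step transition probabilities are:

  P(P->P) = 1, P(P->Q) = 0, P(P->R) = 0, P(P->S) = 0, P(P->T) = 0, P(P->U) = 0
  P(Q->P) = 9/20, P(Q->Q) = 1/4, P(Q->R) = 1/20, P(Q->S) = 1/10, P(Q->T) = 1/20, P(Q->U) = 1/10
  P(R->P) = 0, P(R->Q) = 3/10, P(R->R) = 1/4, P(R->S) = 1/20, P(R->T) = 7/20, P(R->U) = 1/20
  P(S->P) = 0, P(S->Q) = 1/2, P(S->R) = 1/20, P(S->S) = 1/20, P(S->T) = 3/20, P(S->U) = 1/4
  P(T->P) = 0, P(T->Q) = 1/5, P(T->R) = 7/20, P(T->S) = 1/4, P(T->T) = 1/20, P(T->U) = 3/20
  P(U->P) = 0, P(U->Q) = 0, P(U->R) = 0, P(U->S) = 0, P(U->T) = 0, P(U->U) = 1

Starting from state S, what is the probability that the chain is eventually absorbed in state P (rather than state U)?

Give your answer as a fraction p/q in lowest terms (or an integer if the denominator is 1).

Answer: 3159/6400

Derivation:
Let a_i = P(absorbed in P | start in state i).
Boundary conditions: a_P = 1, a_U = 0.
For each transient state i, a_i = sum_j P(i->j) * a_j:
  a_Q = 9/20*a_P + 1/4*a_Q + 1/20*a_R + 1/10*a_S + 1/20*a_T + 1/10*a_U
  a_R = 0*a_P + 3/10*a_Q + 1/4*a_R + 1/20*a_S + 7/20*a_T + 1/20*a_U
  a_S = 0*a_P + 1/2*a_Q + 1/20*a_R + 1/20*a_S + 3/20*a_T + 1/4*a_U
  a_T = 0*a_P + 1/5*a_Q + 7/20*a_R + 1/4*a_S + 1/20*a_T + 3/20*a_U

Substituting a_P = 1 and a_U = 0, rearrange to (I - Q) a = r where r[i] = P(i -> P):
  [3/4, -1/20, -1/10, -1/20] . (a_Q, a_R, a_S, a_T) = 9/20
  [-3/10, 3/4, -1/20, -7/20] . (a_Q, a_R, a_S, a_T) = 0
  [-1/2, -1/20, 19/20, -3/20] . (a_Q, a_R, a_S, a_T) = 0
  [-1/5, -7/20, -1/4, 19/20] . (a_Q, a_R, a_S, a_T) = 0

Solving yields:
  a_Q = 4707/6400
  a_R = 711/1280
  a_S = 3159/6400
  a_T = 783/1600

Starting state is S, so the absorption probability is a_S = 3159/6400.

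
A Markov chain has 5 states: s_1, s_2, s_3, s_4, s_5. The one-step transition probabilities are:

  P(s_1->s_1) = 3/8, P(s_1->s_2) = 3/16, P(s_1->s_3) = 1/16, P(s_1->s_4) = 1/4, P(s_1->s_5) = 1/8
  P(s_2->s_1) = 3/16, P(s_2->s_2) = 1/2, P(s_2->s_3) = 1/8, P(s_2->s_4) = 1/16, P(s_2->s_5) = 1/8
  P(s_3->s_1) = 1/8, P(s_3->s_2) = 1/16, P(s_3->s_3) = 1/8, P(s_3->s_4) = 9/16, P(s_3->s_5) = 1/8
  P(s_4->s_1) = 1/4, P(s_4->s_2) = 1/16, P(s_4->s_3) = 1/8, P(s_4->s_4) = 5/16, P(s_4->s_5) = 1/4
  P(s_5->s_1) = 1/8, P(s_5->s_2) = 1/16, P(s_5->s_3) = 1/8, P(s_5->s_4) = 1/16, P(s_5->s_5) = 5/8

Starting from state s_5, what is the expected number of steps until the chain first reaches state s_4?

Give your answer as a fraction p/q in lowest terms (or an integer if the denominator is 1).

Answer: 3392/519

Derivation:
Let h_i = expected steps to first reach s_4 from state i.
Boundary: h_s_4 = 0.
First-step equations for the other states:
  h_s_1 = 1 + 3/8*h_s_1 + 3/16*h_s_2 + 1/16*h_s_3 + 1/4*h_s_4 + 1/8*h_s_5
  h_s_2 = 1 + 3/16*h_s_1 + 1/2*h_s_2 + 1/8*h_s_3 + 1/16*h_s_4 + 1/8*h_s_5
  h_s_3 = 1 + 1/8*h_s_1 + 1/16*h_s_2 + 1/8*h_s_3 + 9/16*h_s_4 + 1/8*h_s_5
  h_s_5 = 1 + 1/8*h_s_1 + 1/16*h_s_2 + 1/8*h_s_3 + 1/16*h_s_4 + 5/8*h_s_5

Substituting h_s_4 = 0 and rearranging gives the linear system (I - Q) h = 1:
  [5/8, -3/16, -1/16, -1/8] . (h_s_1, h_s_2, h_s_3, h_s_5) = 1
  [-3/16, 1/2, -1/8, -1/8] . (h_s_1, h_s_2, h_s_3, h_s_5) = 1
  [-1/8, -1/16, 7/8, -1/8] . (h_s_1, h_s_2, h_s_3, h_s_5) = 1
  [-1/8, -1/16, -1/8, 3/8] . (h_s_1, h_s_2, h_s_3, h_s_5) = 1

Solving yields:
  h_s_1 = 2672/519
  h_s_2 = 1104/173
  h_s_3 = 1696/519
  h_s_5 = 3392/519

Starting state is s_5, so the expected hitting time is h_s_5 = 3392/519.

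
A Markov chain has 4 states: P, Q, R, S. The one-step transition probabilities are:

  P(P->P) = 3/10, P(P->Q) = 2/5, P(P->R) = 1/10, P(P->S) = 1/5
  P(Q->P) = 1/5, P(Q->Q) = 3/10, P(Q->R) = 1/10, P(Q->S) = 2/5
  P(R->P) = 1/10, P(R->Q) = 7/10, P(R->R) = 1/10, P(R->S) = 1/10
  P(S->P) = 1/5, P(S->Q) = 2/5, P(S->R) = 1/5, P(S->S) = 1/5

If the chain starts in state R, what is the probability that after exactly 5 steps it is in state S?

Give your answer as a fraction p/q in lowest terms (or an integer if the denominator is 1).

Answer: 26743/100000

Derivation:
Computing P^5 by repeated multiplication:
P^1 =
  P: [3/10, 2/5, 1/10, 1/5]
  Q: [1/5, 3/10, 1/10, 2/5]
  R: [1/10, 7/10, 1/10, 1/10]
  S: [1/5, 2/5, 1/5, 1/5]
P^2 =
  P: [11/50, 39/100, 3/25, 27/100]
  Q: [21/100, 2/5, 7/50, 1/4]
  R: [1/5, 9/25, 11/100, 33/100]
  S: [1/5, 21/50, 3/25, 13/50]
P^3 =
  P: [21/100, 397/1000, 127/1000, 133/500]
  Q: [207/1000, 201/500, 1/8, 133/500]
  R: [209/1000, 397/1000, 133/1000, 261/1000]
  S: [26/125, 197/500, 63/500, 34/125]
P^4 =
  P: [2083/10000, 249/625, 633/5000, 2667/10000]
  Q: [1041/5000, 3973/10000, 633/5000, 2679/10000]
  R: [519/2500, 2001/5000, 1261/10000, 2661/10000]
  S: [1041/5000, 249/625, 159/1250, 1331/5000]
P^5 =
  P: [20817/100000, 19907/50000, 12667/100000, 13351/50000]
  Q: [1301/6250, 1593/4000, 12679/100000, 667/2500]
  R: [4163/20000, 39781/100000, 12661/100000, 26743/100000]
  S: [2081/10000, 4979/12500, 6331/50000, 3337/12500]

(P^5)[R -> S] = 26743/100000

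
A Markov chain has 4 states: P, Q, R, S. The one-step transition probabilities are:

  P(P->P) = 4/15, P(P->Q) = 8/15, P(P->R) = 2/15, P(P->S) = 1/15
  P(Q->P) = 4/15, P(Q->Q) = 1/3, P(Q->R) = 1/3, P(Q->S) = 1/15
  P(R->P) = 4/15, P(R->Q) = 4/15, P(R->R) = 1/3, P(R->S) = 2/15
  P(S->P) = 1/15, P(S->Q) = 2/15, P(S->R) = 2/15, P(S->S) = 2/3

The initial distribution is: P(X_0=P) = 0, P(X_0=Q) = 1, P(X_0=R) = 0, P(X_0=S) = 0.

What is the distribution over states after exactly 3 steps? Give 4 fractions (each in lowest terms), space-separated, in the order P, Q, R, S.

Answer: 271/1125 383/1125 289/1125 182/1125

Derivation:
Propagating the distribution step by step (d_{t+1} = d_t * P):
d_0 = (P=0, Q=1, R=0, S=0)
  d_1[P] = 0*4/15 + 1*4/15 + 0*4/15 + 0*1/15 = 4/15
  d_1[Q] = 0*8/15 + 1*1/3 + 0*4/15 + 0*2/15 = 1/3
  d_1[R] = 0*2/15 + 1*1/3 + 0*1/3 + 0*2/15 = 1/3
  d_1[S] = 0*1/15 + 1*1/15 + 0*2/15 + 0*2/3 = 1/15
d_1 = (P=4/15, Q=1/3, R=1/3, S=1/15)
  d_2[P] = 4/15*4/15 + 1/3*4/15 + 1/3*4/15 + 1/15*1/15 = 19/75
  d_2[Q] = 4/15*8/15 + 1/3*1/3 + 1/3*4/15 + 1/15*2/15 = 79/225
  d_2[R] = 4/15*2/15 + 1/3*1/3 + 1/3*1/3 + 1/15*2/15 = 4/15
  d_2[S] = 4/15*1/15 + 1/3*1/15 + 1/3*2/15 + 1/15*2/3 = 29/225
d_2 = (P=19/75, Q=79/225, R=4/15, S=29/225)
  d_3[P] = 19/75*4/15 + 79/225*4/15 + 4/15*4/15 + 29/225*1/15 = 271/1125
  d_3[Q] = 19/75*8/15 + 79/225*1/3 + 4/15*4/15 + 29/225*2/15 = 383/1125
  d_3[R] = 19/75*2/15 + 79/225*1/3 + 4/15*1/3 + 29/225*2/15 = 289/1125
  d_3[S] = 19/75*1/15 + 79/225*1/15 + 4/15*2/15 + 29/225*2/3 = 182/1125
d_3 = (P=271/1125, Q=383/1125, R=289/1125, S=182/1125)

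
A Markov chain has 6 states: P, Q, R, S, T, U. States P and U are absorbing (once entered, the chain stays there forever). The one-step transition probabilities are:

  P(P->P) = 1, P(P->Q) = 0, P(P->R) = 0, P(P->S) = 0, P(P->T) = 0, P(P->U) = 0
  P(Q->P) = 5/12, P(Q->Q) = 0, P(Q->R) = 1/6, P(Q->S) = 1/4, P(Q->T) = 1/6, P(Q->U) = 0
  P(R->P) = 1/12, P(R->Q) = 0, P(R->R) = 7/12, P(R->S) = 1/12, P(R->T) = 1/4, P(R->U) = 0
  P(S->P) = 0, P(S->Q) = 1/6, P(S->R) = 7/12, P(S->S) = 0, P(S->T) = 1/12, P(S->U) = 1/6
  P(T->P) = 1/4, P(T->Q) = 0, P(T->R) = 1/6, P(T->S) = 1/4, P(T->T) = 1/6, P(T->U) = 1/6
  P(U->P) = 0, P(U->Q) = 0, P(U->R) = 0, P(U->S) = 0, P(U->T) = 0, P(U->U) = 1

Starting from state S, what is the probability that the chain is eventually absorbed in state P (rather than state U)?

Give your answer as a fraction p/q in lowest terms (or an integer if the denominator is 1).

Let a_i = P(absorbed in P | start in state i).
Boundary conditions: a_P = 1, a_U = 0.
For each transient state i, a_i = sum_j P(i->j) * a_j:
  a_Q = 5/12*a_P + 0*a_Q + 1/6*a_R + 1/4*a_S + 1/6*a_T + 0*a_U
  a_R = 1/12*a_P + 0*a_Q + 7/12*a_R + 1/12*a_S + 1/4*a_T + 0*a_U
  a_S = 0*a_P + 1/6*a_Q + 7/12*a_R + 0*a_S + 1/12*a_T + 1/6*a_U
  a_T = 1/4*a_P + 0*a_Q + 1/6*a_R + 1/4*a_S + 1/6*a_T + 1/6*a_U

Substituting a_P = 1 and a_U = 0, rearrange to (I - Q) a = r where r[i] = P(i -> P):
  [1, -1/6, -1/4, -1/6] . (a_Q, a_R, a_S, a_T) = 5/12
  [0, 5/12, -1/12, -1/4] . (a_Q, a_R, a_S, a_T) = 1/12
  [-1/6, -7/12, 1, -1/12] . (a_Q, a_R, a_S, a_T) = 0
  [0, -1/6, -1/4, 5/6] . (a_Q, a_R, a_S, a_T) = 1/4

Solving yields:
  a_Q = 267/344
  a_R = 703/1032
  a_S = 149/258
  a_T = 629/1032

Starting state is S, so the absorption probability is a_S = 149/258.

Answer: 149/258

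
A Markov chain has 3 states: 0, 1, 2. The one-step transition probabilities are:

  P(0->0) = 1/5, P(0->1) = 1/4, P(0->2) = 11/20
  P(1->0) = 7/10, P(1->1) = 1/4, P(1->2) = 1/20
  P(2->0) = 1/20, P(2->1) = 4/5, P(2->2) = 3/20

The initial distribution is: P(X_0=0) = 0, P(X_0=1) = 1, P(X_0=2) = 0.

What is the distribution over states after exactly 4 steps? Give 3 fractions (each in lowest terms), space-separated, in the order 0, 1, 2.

Propagating the distribution step by step (d_{t+1} = d_t * P):
d_0 = (0=0, 1=1, 2=0)
  d_1[0] = 0*1/5 + 1*7/10 + 0*1/20 = 7/10
  d_1[1] = 0*1/4 + 1*1/4 + 0*4/5 = 1/4
  d_1[2] = 0*11/20 + 1*1/20 + 0*3/20 = 1/20
d_1 = (0=7/10, 1=1/4, 2=1/20)
  d_2[0] = 7/10*1/5 + 1/4*7/10 + 1/20*1/20 = 127/400
  d_2[1] = 7/10*1/4 + 1/4*1/4 + 1/20*4/5 = 111/400
  d_2[2] = 7/10*11/20 + 1/4*1/20 + 1/20*3/20 = 81/200
d_2 = (0=127/400, 1=111/400, 2=81/200)
  d_3[0] = 127/400*1/5 + 111/400*7/10 + 81/200*1/20 = 139/500
  d_3[1] = 127/400*1/4 + 111/400*1/4 + 81/200*4/5 = 1891/4000
  d_3[2] = 127/400*11/20 + 111/400*1/20 + 81/200*3/20 = 997/4000
d_3 = (0=139/500, 1=1891/4000, 2=997/4000)
  d_4[0] = 139/500*1/5 + 1891/4000*7/10 + 997/4000*1/20 = 31919/80000
  d_4[1] = 139/500*1/4 + 1891/4000*1/4 + 997/4000*4/5 = 30967/80000
  d_4[2] = 139/500*11/20 + 1891/4000*1/20 + 997/4000*3/20 = 8557/40000
d_4 = (0=31919/80000, 1=30967/80000, 2=8557/40000)

Answer: 31919/80000 30967/80000 8557/40000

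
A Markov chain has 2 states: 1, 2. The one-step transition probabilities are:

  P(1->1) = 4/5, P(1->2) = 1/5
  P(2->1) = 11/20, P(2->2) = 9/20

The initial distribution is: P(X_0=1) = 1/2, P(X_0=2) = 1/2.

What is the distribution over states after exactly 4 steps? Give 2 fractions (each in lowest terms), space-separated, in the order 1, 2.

Propagating the distribution step by step (d_{t+1} = d_t * P):
d_0 = (1=1/2, 2=1/2)
  d_1[1] = 1/2*4/5 + 1/2*11/20 = 27/40
  d_1[2] = 1/2*1/5 + 1/2*9/20 = 13/40
d_1 = (1=27/40, 2=13/40)
  d_2[1] = 27/40*4/5 + 13/40*11/20 = 23/32
  d_2[2] = 27/40*1/5 + 13/40*9/20 = 9/32
d_2 = (1=23/32, 2=9/32)
  d_3[1] = 23/32*4/5 + 9/32*11/20 = 467/640
  d_3[2] = 23/32*1/5 + 9/32*9/20 = 173/640
d_3 = (1=467/640, 2=173/640)
  d_4[1] = 467/640*4/5 + 173/640*11/20 = 375/512
  d_4[2] = 467/640*1/5 + 173/640*9/20 = 137/512
d_4 = (1=375/512, 2=137/512)

Answer: 375/512 137/512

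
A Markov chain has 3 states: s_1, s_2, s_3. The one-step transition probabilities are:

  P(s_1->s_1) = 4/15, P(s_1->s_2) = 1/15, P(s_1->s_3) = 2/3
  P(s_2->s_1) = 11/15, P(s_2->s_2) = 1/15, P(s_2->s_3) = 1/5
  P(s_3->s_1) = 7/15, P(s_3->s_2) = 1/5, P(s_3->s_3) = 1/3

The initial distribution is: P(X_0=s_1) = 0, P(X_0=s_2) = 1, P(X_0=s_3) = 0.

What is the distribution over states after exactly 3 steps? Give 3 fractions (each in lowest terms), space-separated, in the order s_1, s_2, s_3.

Answer: 53/125 481/3375 1463/3375

Derivation:
Propagating the distribution step by step (d_{t+1} = d_t * P):
d_0 = (s_1=0, s_2=1, s_3=0)
  d_1[s_1] = 0*4/15 + 1*11/15 + 0*7/15 = 11/15
  d_1[s_2] = 0*1/15 + 1*1/15 + 0*1/5 = 1/15
  d_1[s_3] = 0*2/3 + 1*1/5 + 0*1/3 = 1/5
d_1 = (s_1=11/15, s_2=1/15, s_3=1/5)
  d_2[s_1] = 11/15*4/15 + 1/15*11/15 + 1/5*7/15 = 76/225
  d_2[s_2] = 11/15*1/15 + 1/15*1/15 + 1/5*1/5 = 7/75
  d_2[s_3] = 11/15*2/3 + 1/15*1/5 + 1/5*1/3 = 128/225
d_2 = (s_1=76/225, s_2=7/75, s_3=128/225)
  d_3[s_1] = 76/225*4/15 + 7/75*11/15 + 128/225*7/15 = 53/125
  d_3[s_2] = 76/225*1/15 + 7/75*1/15 + 128/225*1/5 = 481/3375
  d_3[s_3] = 76/225*2/3 + 7/75*1/5 + 128/225*1/3 = 1463/3375
d_3 = (s_1=53/125, s_2=481/3375, s_3=1463/3375)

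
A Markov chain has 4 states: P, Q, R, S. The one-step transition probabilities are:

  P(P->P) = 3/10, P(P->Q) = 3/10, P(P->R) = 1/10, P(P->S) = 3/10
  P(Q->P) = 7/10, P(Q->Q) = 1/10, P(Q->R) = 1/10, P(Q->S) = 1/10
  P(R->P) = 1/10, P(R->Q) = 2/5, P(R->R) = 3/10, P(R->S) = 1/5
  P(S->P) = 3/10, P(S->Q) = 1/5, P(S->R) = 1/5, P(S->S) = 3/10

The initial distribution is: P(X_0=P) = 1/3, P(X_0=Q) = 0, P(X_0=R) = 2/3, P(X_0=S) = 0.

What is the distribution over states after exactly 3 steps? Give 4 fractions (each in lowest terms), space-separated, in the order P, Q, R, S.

Propagating the distribution step by step (d_{t+1} = d_t * P):
d_0 = (P=1/3, Q=0, R=2/3, S=0)
  d_1[P] = 1/3*3/10 + 0*7/10 + 2/3*1/10 + 0*3/10 = 1/6
  d_1[Q] = 1/3*3/10 + 0*1/10 + 2/3*2/5 + 0*1/5 = 11/30
  d_1[R] = 1/3*1/10 + 0*1/10 + 2/3*3/10 + 0*1/5 = 7/30
  d_1[S] = 1/3*3/10 + 0*1/10 + 2/3*1/5 + 0*3/10 = 7/30
d_1 = (P=1/6, Q=11/30, R=7/30, S=7/30)
  d_2[P] = 1/6*3/10 + 11/30*7/10 + 7/30*1/10 + 7/30*3/10 = 2/5
  d_2[Q] = 1/6*3/10 + 11/30*1/10 + 7/30*2/5 + 7/30*1/5 = 17/75
  d_2[R] = 1/6*1/10 + 11/30*1/10 + 7/30*3/10 + 7/30*1/5 = 17/100
  d_2[S] = 1/6*3/10 + 11/30*1/10 + 7/30*1/5 + 7/30*3/10 = 61/300
d_2 = (P=2/5, Q=17/75, R=17/100, S=61/300)
  d_3[P] = 2/5*3/10 + 17/75*7/10 + 17/100*1/10 + 61/300*3/10 = 107/300
  d_3[Q] = 2/5*3/10 + 17/75*1/10 + 17/100*2/5 + 61/300*1/5 = 377/1500
  d_3[R] = 2/5*1/10 + 17/75*1/10 + 17/100*3/10 + 61/300*1/5 = 463/3000
  d_3[S] = 2/5*3/10 + 17/75*1/10 + 17/100*1/5 + 61/300*3/10 = 713/3000
d_3 = (P=107/300, Q=377/1500, R=463/3000, S=713/3000)

Answer: 107/300 377/1500 463/3000 713/3000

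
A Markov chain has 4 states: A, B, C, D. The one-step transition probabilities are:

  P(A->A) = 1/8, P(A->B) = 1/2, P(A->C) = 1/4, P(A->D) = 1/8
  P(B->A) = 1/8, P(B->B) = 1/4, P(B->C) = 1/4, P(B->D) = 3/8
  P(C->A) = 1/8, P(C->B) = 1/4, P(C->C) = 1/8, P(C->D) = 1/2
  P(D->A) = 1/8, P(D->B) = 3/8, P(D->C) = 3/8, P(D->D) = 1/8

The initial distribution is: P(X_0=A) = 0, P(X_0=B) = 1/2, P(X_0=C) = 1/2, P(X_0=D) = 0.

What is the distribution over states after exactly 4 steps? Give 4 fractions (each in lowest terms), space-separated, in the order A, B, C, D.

Answer: 1/8 1313/4096 2117/8192 2425/8192

Derivation:
Propagating the distribution step by step (d_{t+1} = d_t * P):
d_0 = (A=0, B=1/2, C=1/2, D=0)
  d_1[A] = 0*1/8 + 1/2*1/8 + 1/2*1/8 + 0*1/8 = 1/8
  d_1[B] = 0*1/2 + 1/2*1/4 + 1/2*1/4 + 0*3/8 = 1/4
  d_1[C] = 0*1/4 + 1/2*1/4 + 1/2*1/8 + 0*3/8 = 3/16
  d_1[D] = 0*1/8 + 1/2*3/8 + 1/2*1/2 + 0*1/8 = 7/16
d_1 = (A=1/8, B=1/4, C=3/16, D=7/16)
  d_2[A] = 1/8*1/8 + 1/4*1/8 + 3/16*1/8 + 7/16*1/8 = 1/8
  d_2[B] = 1/8*1/2 + 1/4*1/4 + 3/16*1/4 + 7/16*3/8 = 43/128
  d_2[C] = 1/8*1/4 + 1/4*1/4 + 3/16*1/8 + 7/16*3/8 = 9/32
  d_2[D] = 1/8*1/8 + 1/4*3/8 + 3/16*1/2 + 7/16*1/8 = 33/128
d_2 = (A=1/8, B=43/128, C=9/32, D=33/128)
  d_3[A] = 1/8*1/8 + 43/128*1/8 + 9/32*1/8 + 33/128*1/8 = 1/8
  d_3[B] = 1/8*1/2 + 43/128*1/4 + 9/32*1/4 + 33/128*3/8 = 321/1024
  d_3[C] = 1/8*1/4 + 43/128*1/4 + 9/32*1/8 + 33/128*3/8 = 253/1024
  d_3[D] = 1/8*1/8 + 43/128*3/8 + 9/32*1/2 + 33/128*1/8 = 161/512
d_3 = (A=1/8, B=321/1024, C=253/1024, D=161/512)
  d_4[A] = 1/8*1/8 + 321/1024*1/8 + 253/1024*1/8 + 161/512*1/8 = 1/8
  d_4[B] = 1/8*1/2 + 321/1024*1/4 + 253/1024*1/4 + 161/512*3/8 = 1313/4096
  d_4[C] = 1/8*1/4 + 321/1024*1/4 + 253/1024*1/8 + 161/512*3/8 = 2117/8192
  d_4[D] = 1/8*1/8 + 321/1024*3/8 + 253/1024*1/2 + 161/512*1/8 = 2425/8192
d_4 = (A=1/8, B=1313/4096, C=2117/8192, D=2425/8192)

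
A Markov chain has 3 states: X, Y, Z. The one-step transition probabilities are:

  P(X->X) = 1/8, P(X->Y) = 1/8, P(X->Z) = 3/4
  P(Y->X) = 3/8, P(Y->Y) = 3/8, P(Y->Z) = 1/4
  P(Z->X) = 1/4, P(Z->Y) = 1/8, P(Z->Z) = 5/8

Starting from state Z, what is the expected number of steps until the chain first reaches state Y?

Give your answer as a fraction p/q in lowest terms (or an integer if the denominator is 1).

Let h_i = expected steps to first reach Y from state i.
Boundary: h_Y = 0.
First-step equations for the other states:
  h_X = 1 + 1/8*h_X + 1/8*h_Y + 3/4*h_Z
  h_Z = 1 + 1/4*h_X + 1/8*h_Y + 5/8*h_Z

Substituting h_Y = 0 and rearranging gives the linear system (I - Q) h = 1:
  [7/8, -3/4] . (h_X, h_Z) = 1
  [-1/4, 3/8] . (h_X, h_Z) = 1

Solving yields:
  h_X = 8
  h_Z = 8

Starting state is Z, so the expected hitting time is h_Z = 8.

Answer: 8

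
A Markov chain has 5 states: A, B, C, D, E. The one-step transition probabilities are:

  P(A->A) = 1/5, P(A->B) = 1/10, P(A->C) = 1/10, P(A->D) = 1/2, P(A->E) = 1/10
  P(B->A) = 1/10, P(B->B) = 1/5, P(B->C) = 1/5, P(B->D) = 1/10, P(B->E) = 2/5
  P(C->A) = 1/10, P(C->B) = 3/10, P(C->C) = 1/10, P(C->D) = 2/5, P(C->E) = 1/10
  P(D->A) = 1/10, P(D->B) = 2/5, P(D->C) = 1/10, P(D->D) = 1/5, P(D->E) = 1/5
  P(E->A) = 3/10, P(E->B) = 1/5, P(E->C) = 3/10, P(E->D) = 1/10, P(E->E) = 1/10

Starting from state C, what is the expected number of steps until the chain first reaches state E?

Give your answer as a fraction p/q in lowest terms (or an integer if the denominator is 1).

Let h_i = expected steps to first reach E from state i.
Boundary: h_E = 0.
First-step equations for the other states:
  h_A = 1 + 1/5*h_A + 1/10*h_B + 1/10*h_C + 1/2*h_D + 1/10*h_E
  h_B = 1 + 1/10*h_A + 1/5*h_B + 1/5*h_C + 1/10*h_D + 2/5*h_E
  h_C = 1 + 1/10*h_A + 3/10*h_B + 1/10*h_C + 2/5*h_D + 1/10*h_E
  h_D = 1 + 1/10*h_A + 2/5*h_B + 1/10*h_C + 1/5*h_D + 1/5*h_E

Substituting h_E = 0 and rearranging gives the linear system (I - Q) h = 1:
  [4/5, -1/10, -1/10, -1/2] . (h_A, h_B, h_C, h_D) = 1
  [-1/10, 4/5, -1/5, -1/10] . (h_A, h_B, h_C, h_D) = 1
  [-1/10, -3/10, 9/10, -2/5] . (h_A, h_B, h_C, h_D) = 1
  [-1/10, -2/5, -1/10, 4/5] . (h_A, h_B, h_C, h_D) = 1

Solving yields:
  h_A = 6335/1279
  h_B = 4590/1279
  h_C = 6075/1279
  h_D = 5445/1279

Starting state is C, so the expected hitting time is h_C = 6075/1279.

Answer: 6075/1279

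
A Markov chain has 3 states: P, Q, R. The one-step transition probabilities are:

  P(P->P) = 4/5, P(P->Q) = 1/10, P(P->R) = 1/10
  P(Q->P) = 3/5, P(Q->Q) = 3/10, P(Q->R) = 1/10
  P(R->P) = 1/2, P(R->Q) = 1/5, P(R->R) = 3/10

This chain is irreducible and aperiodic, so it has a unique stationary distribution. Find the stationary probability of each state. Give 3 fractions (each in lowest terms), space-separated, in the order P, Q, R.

Answer: 47/64 9/64 1/8

Derivation:
The stationary distribution satisfies pi = pi * P, i.e.:
  pi_P = 4/5*pi_P + 3/5*pi_Q + 1/2*pi_R
  pi_Q = 1/10*pi_P + 3/10*pi_Q + 1/5*pi_R
  pi_R = 1/10*pi_P + 1/10*pi_Q + 3/10*pi_R
with normalization: pi_P + pi_Q + pi_R = 1.

Using the first 2 balance equations plus normalization, the linear system A*pi = b is:
  [-1/5, 3/5, 1/2] . pi = 0
  [1/10, -7/10, 1/5] . pi = 0
  [1, 1, 1] . pi = 1

Solving yields:
  pi_P = 47/64
  pi_Q = 9/64
  pi_R = 1/8

Verification (pi * P):
  47/64*4/5 + 9/64*3/5 + 1/8*1/2 = 47/64 = pi_P  (ok)
  47/64*1/10 + 9/64*3/10 + 1/8*1/5 = 9/64 = pi_Q  (ok)
  47/64*1/10 + 9/64*1/10 + 1/8*3/10 = 1/8 = pi_R  (ok)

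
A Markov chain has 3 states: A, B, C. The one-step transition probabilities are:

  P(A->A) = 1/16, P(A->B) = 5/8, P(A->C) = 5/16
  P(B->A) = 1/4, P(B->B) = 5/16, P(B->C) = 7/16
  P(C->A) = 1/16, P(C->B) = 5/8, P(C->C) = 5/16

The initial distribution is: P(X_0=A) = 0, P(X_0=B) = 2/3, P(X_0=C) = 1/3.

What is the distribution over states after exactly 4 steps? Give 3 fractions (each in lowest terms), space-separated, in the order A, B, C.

Propagating the distribution step by step (d_{t+1} = d_t * P):
d_0 = (A=0, B=2/3, C=1/3)
  d_1[A] = 0*1/16 + 2/3*1/4 + 1/3*1/16 = 3/16
  d_1[B] = 0*5/8 + 2/3*5/16 + 1/3*5/8 = 5/12
  d_1[C] = 0*5/16 + 2/3*7/16 + 1/3*5/16 = 19/48
d_1 = (A=3/16, B=5/12, C=19/48)
  d_2[A] = 3/16*1/16 + 5/12*1/4 + 19/48*1/16 = 9/64
  d_2[B] = 3/16*5/8 + 5/12*5/16 + 19/48*5/8 = 95/192
  d_2[C] = 3/16*5/16 + 5/12*7/16 + 19/48*5/16 = 35/96
d_2 = (A=9/64, B=95/192, C=35/96)
  d_3[A] = 9/64*1/16 + 95/192*1/4 + 35/96*1/16 = 159/1024
  d_3[B] = 9/64*5/8 + 95/192*5/16 + 35/96*5/8 = 1445/3072
  d_3[C] = 9/64*5/16 + 95/192*7/16 + 35/96*5/16 = 575/1536
d_3 = (A=159/1024, B=1445/3072, C=575/1536)
  d_4[A] = 159/1024*1/16 + 1445/3072*1/4 + 575/1536*1/16 = 2469/16384
  d_4[B] = 159/1024*5/8 + 1445/3072*5/16 + 575/1536*5/8 = 23495/49152
  d_4[C] = 159/1024*5/16 + 1445/3072*7/16 + 575/1536*5/16 = 9125/24576
d_4 = (A=2469/16384, B=23495/49152, C=9125/24576)

Answer: 2469/16384 23495/49152 9125/24576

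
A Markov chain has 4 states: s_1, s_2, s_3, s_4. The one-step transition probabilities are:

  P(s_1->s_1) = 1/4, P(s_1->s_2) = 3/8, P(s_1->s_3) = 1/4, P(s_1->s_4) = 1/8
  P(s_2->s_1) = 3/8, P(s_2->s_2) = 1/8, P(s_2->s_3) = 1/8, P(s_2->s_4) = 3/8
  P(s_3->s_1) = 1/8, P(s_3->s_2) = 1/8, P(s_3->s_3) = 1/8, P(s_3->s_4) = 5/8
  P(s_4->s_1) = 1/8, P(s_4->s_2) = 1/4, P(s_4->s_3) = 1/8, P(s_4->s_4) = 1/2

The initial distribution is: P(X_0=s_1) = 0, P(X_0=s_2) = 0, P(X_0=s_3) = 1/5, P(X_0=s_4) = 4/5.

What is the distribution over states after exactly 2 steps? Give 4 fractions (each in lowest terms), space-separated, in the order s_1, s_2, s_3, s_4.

Answer: 63/320 71/320 9/64 141/320

Derivation:
Propagating the distribution step by step (d_{t+1} = d_t * P):
d_0 = (s_1=0, s_2=0, s_3=1/5, s_4=4/5)
  d_1[s_1] = 0*1/4 + 0*3/8 + 1/5*1/8 + 4/5*1/8 = 1/8
  d_1[s_2] = 0*3/8 + 0*1/8 + 1/5*1/8 + 4/5*1/4 = 9/40
  d_1[s_3] = 0*1/4 + 0*1/8 + 1/5*1/8 + 4/5*1/8 = 1/8
  d_1[s_4] = 0*1/8 + 0*3/8 + 1/5*5/8 + 4/5*1/2 = 21/40
d_1 = (s_1=1/8, s_2=9/40, s_3=1/8, s_4=21/40)
  d_2[s_1] = 1/8*1/4 + 9/40*3/8 + 1/8*1/8 + 21/40*1/8 = 63/320
  d_2[s_2] = 1/8*3/8 + 9/40*1/8 + 1/8*1/8 + 21/40*1/4 = 71/320
  d_2[s_3] = 1/8*1/4 + 9/40*1/8 + 1/8*1/8 + 21/40*1/8 = 9/64
  d_2[s_4] = 1/8*1/8 + 9/40*3/8 + 1/8*5/8 + 21/40*1/2 = 141/320
d_2 = (s_1=63/320, s_2=71/320, s_3=9/64, s_4=141/320)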